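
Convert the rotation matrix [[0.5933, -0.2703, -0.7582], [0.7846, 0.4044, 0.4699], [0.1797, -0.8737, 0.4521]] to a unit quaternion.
0.7826 - 0.4292i - 0.2996j + 0.337k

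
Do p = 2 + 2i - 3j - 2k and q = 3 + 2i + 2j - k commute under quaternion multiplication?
No: pq = 6 + 17i - 7j + 2k ≠ 6 + 3i - 3j - 18k = qp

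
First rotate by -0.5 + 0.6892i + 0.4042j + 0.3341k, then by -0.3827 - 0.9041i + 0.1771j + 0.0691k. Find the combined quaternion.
0.7198 + 0.2195i + 0.1064j - 0.6499k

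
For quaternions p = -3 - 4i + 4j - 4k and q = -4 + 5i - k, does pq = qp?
No: pq = 28 - 3i - 40j - k ≠ 28 + 5i + 8j + 39k = qp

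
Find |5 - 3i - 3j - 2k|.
√47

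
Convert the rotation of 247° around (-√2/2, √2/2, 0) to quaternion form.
-0.5519 - 0.5896i + 0.5896j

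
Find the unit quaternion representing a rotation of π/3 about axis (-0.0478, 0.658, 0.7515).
0.866 - 0.0239i + 0.329j + 0.3757k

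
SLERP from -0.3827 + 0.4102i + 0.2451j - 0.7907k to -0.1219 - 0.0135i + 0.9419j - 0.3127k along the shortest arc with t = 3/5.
-0.2608 + 0.1822i + 0.7501j - 0.5798k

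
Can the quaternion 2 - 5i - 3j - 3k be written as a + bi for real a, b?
No. The quaternion 2 - 5i - 3j - 3k has j-coefficient y = -3 and k-coefficient z = -3, not both zero, so it does not lie in the complex subalgebra spanned by 1 and i.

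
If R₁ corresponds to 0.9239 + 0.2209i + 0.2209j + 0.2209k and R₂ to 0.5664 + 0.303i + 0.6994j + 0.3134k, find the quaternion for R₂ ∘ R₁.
0.2326 + 0.4903i + 0.7736j + 0.3271k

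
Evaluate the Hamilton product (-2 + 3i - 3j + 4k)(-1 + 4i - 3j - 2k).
-11 + 7i + 31j + 3k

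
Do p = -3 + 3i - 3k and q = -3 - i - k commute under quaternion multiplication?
No: pq = 9 - 6i + 6j + 12k ≠ 9 - 6i - 6j + 12k = qp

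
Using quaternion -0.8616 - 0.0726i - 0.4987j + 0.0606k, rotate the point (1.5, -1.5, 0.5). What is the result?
(0.903, -1.614, -1.153)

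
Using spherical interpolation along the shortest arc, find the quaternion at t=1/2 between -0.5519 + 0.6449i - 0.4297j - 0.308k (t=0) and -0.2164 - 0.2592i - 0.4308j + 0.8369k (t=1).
-0.2241 + 0.604i + 0.0007j - 0.7648k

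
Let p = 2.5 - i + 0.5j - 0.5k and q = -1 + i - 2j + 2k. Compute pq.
0.5 + 3.5i - 4j + 7k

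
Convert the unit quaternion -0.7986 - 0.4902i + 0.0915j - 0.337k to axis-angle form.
axis = (-0.8145, 0.152, -0.5599), θ = 286°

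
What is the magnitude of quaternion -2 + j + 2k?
3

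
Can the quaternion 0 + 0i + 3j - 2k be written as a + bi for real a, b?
No. The quaternion 3j - 2k has j-coefficient y = 3 and k-coefficient z = -2, not both zero, so it does not lie in the complex subalgebra spanned by 1 and i.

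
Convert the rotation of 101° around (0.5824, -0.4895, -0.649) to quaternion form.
0.6361 + 0.4494i - 0.3777j - 0.5008k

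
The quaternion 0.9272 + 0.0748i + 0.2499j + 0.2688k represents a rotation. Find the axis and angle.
axis = (0.1997, 0.6672, 0.7176), θ = 44°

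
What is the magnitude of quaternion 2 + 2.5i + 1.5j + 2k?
4.062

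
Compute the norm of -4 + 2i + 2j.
√24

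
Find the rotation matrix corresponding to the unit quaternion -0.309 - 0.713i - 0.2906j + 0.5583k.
[[0.2077, 0.7594, -0.6165], [0.0694, -0.6401, -0.7651], [-0.9757, 0.1162, -0.1856]]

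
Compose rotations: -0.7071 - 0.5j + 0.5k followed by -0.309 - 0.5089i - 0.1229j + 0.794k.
-0.24 + 0.6954i + 0.4959j - 0.4615k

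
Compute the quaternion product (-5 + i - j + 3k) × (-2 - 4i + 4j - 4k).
30 + 10i - 26j + 14k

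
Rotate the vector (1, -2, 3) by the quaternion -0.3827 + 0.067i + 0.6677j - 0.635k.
(-1.693, -2.184, 2.523)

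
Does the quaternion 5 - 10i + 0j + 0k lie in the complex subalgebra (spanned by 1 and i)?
Yes. The quaternion 5 - 10i has j- and k-coefficients y = z = 0, so it lies in the complex subalgebra spanned by 1 and i.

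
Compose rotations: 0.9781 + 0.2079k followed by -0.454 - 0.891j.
-0.4441 - 0.1852i - 0.8715j - 0.0944k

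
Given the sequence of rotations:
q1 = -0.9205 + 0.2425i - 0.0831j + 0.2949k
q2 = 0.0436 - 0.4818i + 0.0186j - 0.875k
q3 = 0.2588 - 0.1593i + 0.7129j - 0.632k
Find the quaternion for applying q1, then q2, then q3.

q2 · q1 = 0.3363 + 0.3868i - 0.0908j + 0.8538k
q3 · q2 · q1 = 0.753 + 0.5978i + 0.1078j - 0.2529k
0.753 + 0.5978i + 0.1078j - 0.2529k


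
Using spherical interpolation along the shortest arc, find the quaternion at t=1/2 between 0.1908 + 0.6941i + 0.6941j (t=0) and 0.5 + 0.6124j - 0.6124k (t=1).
0.3961 + 0.398i + 0.7492j - 0.3512k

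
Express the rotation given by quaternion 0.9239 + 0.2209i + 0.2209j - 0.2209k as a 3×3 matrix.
[[0.8048, 0.5058, 0.3106], [-0.3106, 0.8048, -0.5058], [-0.5058, 0.3106, 0.8048]]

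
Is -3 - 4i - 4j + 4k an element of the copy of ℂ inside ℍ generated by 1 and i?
No. The quaternion -3 - 4i - 4j + 4k has j-coefficient y = -4 and k-coefficient z = 4, not both zero, so it does not lie in the complex subalgebra spanned by 1 and i.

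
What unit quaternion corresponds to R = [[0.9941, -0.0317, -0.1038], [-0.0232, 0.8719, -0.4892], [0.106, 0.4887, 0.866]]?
0.9659 + 0.2531i - 0.0543j + 0.0022k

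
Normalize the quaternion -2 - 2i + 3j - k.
-0.4714 - 0.4714i + 0.7071j - 0.2357k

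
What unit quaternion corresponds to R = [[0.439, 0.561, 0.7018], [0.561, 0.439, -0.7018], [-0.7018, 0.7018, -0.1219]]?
0.6626 + 0.5296i + 0.5296j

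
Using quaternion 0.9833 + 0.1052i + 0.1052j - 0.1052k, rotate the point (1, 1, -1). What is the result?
(1, 1, -1)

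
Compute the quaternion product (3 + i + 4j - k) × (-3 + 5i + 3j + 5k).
-21 + 35i - 13j + k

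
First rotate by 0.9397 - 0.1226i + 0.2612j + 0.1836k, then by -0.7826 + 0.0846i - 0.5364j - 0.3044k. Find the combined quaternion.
-0.529 + 0.1565i - 0.6867j - 0.4734k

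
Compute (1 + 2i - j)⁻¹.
0.1667 - 0.3333i + 0.1667j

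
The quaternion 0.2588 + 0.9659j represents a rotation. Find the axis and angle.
axis = (0, 1, 0), θ = 5π/6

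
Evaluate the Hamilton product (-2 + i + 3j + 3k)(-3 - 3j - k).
18 + 3i - 2j - 10k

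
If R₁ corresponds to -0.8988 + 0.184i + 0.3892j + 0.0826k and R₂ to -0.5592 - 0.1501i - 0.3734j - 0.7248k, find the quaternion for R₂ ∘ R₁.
0.7354 + 0.2833i - 0.003j + 0.6155k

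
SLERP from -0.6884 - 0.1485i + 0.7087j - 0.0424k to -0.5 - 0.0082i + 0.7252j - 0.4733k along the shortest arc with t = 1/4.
-0.6557 - 0.1155i + 0.7298j - 0.1554k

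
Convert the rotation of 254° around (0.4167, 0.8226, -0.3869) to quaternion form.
-0.6018 + 0.3328i + 0.657j - 0.309k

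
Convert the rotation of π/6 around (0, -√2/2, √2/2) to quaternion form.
0.9659 - 0.183j + 0.183k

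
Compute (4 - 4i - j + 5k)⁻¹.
0.069 + 0.069i + 0.0172j - 0.0862k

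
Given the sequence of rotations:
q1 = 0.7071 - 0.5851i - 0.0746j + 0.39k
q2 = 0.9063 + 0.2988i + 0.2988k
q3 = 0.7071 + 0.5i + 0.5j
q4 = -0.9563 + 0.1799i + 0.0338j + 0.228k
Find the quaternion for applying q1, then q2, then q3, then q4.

q2 · q1 = 0.6991 - 0.2967i - 0.359j + 0.5424k
q3 · q2 · q1 = 0.8222 + 0.411i - 0.1755j + 0.3524k
q4 · q3 · q2 · q1 = -0.9346 - 0.1932i + 0.2259j - 0.195k
-0.9346 - 0.1932i + 0.2259j - 0.195k


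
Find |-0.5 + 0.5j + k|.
1.225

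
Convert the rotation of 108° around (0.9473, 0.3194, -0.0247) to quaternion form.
0.5878 + 0.7664i + 0.2584j - 0.02k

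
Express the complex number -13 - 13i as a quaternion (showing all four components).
-13 - 13i + 0j + 0k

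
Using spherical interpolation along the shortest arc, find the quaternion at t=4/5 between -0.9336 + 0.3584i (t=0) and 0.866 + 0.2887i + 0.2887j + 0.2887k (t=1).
-0.9268 - 0.1607i - 0.2401j - 0.2401k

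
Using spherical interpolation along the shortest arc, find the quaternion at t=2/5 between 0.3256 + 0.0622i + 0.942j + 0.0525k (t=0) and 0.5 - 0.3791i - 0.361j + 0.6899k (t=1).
-0.0237 + 0.252i + 0.9083j - 0.3331k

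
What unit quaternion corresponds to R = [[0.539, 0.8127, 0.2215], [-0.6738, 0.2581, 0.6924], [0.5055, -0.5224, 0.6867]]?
0.788 - 0.3854i - 0.0901j - 0.4716k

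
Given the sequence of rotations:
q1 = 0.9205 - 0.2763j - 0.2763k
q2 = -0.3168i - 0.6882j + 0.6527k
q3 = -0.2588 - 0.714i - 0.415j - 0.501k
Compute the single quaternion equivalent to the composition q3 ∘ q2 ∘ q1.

q2 · q1 = -0.0098 + 0.0789i - 0.721j + 0.6883k
q3 · q2 · q1 = 0.1045 - 0.6603i + 0.6426j + 0.3743k
0.1045 - 0.6603i + 0.6426j + 0.3743k


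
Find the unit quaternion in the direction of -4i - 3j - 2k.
-0.7428i - 0.5571j - 0.3714k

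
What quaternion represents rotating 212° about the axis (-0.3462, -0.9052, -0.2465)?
-0.2756 - 0.3328i - 0.8701j - 0.237k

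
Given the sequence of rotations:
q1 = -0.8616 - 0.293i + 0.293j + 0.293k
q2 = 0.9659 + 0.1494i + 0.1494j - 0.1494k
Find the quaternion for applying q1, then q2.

q2 · q1 = -0.7884 - 0.3242i + 0.1543j + 0.4993k
-0.7884 - 0.3242i + 0.1543j + 0.4993k


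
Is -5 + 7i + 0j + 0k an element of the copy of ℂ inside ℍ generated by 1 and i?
Yes. The quaternion -5 + 7i has j- and k-coefficients y = z = 0, so it lies in the complex subalgebra spanned by 1 and i.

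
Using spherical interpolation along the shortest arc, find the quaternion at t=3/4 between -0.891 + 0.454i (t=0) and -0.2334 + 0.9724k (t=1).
-0.5075 + 0.1549i + 0.8476k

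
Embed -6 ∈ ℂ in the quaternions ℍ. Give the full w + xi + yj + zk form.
-6 + 0i + 0j + 0k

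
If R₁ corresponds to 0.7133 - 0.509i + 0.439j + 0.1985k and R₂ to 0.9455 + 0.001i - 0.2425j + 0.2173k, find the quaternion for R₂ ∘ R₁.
0.7383 - 0.6241i + 0.1313j + 0.2197k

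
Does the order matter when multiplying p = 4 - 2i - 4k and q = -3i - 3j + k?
Yes: pq = -2 - 24i + 2j + 10k ≠ -2 - 26j - 2k = qp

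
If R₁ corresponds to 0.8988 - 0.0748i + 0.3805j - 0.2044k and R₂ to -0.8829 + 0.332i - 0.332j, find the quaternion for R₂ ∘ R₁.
-0.6424 + 0.4323i - 0.5665j + 0.282k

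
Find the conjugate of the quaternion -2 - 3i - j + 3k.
-2 + 3i + j - 3k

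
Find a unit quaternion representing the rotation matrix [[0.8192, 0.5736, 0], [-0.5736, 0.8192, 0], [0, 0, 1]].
0.9537 - 0.3007k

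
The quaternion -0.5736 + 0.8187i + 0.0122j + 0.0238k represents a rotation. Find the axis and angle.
axis = (0.9995, 0.0149, 0.0291), θ = 250°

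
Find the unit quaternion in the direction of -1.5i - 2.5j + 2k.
-0.4243i - 0.7071j + 0.5657k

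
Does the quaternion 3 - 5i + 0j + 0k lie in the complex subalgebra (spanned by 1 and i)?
Yes. The quaternion 3 - 5i has j- and k-coefficients y = z = 0, so it lies in the complex subalgebra spanned by 1 and i.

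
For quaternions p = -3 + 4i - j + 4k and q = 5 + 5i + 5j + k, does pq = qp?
No: pq = -34 - 16i - 4j + 42k ≠ -34 + 26i - 36j - 8k = qp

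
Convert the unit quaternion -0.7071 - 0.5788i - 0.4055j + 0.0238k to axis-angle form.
axis = (-0.8185, -0.5735, 0.0337), θ = 3π/2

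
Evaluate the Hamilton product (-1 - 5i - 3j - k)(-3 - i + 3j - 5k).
2 + 34i - 18j - 10k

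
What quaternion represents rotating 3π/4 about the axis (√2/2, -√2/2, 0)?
0.3827 + 0.6533i - 0.6533j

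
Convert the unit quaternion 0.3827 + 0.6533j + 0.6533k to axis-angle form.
axis = (0, √2/2, √2/2), θ = 3π/4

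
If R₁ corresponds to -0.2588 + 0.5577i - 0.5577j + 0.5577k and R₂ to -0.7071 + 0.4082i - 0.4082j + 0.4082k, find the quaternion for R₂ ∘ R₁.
-0.5 - 0.5i + 0.5j - 0.5k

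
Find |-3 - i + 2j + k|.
√15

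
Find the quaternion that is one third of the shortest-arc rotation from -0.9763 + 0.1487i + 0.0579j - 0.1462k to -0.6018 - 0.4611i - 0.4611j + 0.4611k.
-0.9837 - 0.0751i - 0.1439j + 0.077k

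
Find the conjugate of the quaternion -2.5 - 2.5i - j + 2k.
-2.5 + 2.5i + j - 2k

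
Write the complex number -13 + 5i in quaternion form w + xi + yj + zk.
-13 + 5i + 0j + 0k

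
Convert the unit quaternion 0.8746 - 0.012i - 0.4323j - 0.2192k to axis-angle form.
axis = (-0.0248, -0.8916, -0.4521), θ = 58°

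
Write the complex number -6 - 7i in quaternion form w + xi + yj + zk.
-6 - 7i + 0j + 0k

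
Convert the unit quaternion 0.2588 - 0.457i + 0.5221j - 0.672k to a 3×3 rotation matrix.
[[-0.4483, -0.1294, 0.8844], [-0.825, -0.3209, -0.4652], [0.344, -0.9382, 0.0371]]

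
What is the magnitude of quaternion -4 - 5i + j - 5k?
√67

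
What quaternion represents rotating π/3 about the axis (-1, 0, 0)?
0.866 - 0.5i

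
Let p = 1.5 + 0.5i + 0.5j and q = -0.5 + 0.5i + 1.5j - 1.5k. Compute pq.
-1.75 - 0.25i + 2.75j - 1.75k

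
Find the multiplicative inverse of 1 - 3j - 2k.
0.0714 + 0.2143j + 0.1429k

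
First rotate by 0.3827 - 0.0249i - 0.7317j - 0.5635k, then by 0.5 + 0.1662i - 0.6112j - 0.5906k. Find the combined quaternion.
-0.5845 - 0.0366i - 0.4914j - 0.6446k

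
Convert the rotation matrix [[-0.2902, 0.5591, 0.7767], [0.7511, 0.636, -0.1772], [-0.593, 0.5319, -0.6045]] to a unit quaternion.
0.4305 + 0.4118i + 0.7954j + 0.1115k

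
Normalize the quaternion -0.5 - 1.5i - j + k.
-0.2357 - 0.7071i - 0.4714j + 0.4714k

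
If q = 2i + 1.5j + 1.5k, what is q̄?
-2i - 1.5j - 1.5k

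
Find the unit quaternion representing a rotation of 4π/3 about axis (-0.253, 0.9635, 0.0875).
-0.5 - 0.2191i + 0.8344j + 0.0758k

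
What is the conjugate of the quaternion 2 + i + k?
2 - i - k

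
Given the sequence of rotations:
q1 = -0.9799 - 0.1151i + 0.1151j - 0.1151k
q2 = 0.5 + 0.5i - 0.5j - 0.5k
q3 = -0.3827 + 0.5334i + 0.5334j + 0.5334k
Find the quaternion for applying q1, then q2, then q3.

q2 · q1 = -0.4324 - 0.4324i + 0.6626j + 0.4324k
q3 · q2 · q1 = -0.188 - 0.188i - 0.9455j + 0.188k
-0.188 - 0.188i - 0.9455j + 0.188k


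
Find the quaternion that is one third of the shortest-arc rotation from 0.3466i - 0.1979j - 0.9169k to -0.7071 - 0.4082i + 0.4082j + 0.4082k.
0.2692 + 0.4067i - 0.2989j - 0.8202k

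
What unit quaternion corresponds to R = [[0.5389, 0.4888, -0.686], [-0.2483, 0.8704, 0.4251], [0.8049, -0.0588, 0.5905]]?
0.866 - 0.1397i - 0.4304j - 0.2128k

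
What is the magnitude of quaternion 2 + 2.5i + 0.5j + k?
3.391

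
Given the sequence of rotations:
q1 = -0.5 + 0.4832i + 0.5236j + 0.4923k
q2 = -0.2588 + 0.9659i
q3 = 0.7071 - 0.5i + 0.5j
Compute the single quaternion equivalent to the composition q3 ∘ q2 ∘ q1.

q2 · q1 = -0.3373 - 0.608i - 0.611j + 0.3783k
q3 · q2 · q1 = -0.237 - 0.0721i - 0.4115j + 0.877k
-0.237 - 0.0721i - 0.4115j + 0.877k


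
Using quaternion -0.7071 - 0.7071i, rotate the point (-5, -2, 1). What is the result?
(-5, -1, -2)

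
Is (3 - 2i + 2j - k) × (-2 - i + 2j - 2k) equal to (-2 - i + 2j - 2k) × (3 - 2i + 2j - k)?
No: pq = -14 - i - j - 6k ≠ -14 + 3i + 5j - 2k = qp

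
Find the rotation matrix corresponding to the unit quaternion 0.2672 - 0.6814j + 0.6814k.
[[-0.8572, -0.3641, -0.3641], [0.3641, 0.0714, -0.9286], [0.3641, -0.9286, 0.0714]]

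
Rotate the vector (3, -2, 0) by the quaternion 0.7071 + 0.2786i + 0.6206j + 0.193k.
(0.32, 0.316, -3.577)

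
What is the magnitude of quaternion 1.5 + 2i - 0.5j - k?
2.739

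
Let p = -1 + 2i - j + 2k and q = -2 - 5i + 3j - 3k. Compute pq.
21 - 2i - 5j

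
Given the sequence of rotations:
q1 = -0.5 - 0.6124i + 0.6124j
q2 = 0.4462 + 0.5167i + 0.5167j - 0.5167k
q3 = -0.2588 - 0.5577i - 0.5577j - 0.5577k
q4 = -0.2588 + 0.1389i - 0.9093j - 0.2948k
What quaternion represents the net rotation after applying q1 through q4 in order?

q2 · q1 = -0.2231 - 0.2152i + 0.3313j + 0.8912k
q3 · q2 · q1 = 0.6195 - 0.1321i + 0.6557j - 0.411k
q4 · q3 · q2 · q1 = 0.3331 + 0.6873i - 0.637j - 0.1053k
0.3331 + 0.6873i - 0.637j - 0.1053k


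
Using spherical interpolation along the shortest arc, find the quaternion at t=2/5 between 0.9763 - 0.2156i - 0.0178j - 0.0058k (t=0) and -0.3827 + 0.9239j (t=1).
0.8722 - 0.1512i - 0.4651j - 0.0041k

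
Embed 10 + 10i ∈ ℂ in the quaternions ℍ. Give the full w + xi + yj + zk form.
10 + 10i + 0j + 0k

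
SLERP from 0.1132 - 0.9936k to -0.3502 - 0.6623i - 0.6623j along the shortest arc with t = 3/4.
0.362 + 0.6046i + 0.6046j - 0.3714k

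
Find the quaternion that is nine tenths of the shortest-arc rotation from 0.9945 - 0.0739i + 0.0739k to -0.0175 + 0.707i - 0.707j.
0.1662 - 0.7027i + 0.6917j + 0.0111k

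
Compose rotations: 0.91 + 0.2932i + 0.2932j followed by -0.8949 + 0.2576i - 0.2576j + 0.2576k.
-0.8144 - 0.1035i - 0.4213j + 0.3855k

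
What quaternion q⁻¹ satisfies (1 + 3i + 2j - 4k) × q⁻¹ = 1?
0.0333 - 0.1i - 0.0667j + 0.1333k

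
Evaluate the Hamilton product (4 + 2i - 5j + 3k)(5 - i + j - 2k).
33 + 13i - 20j + 4k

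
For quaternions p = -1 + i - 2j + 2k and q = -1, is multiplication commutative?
Yes: pq = qp = 1 - i + 2j - 2k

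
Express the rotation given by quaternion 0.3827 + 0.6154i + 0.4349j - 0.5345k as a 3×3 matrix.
[[0.0503, 0.9444, -0.325], [0.1262, -0.3288, -0.9359], [-0.9907, 0.0061, -0.1357]]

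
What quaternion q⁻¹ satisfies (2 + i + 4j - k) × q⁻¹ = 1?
0.0909 - 0.0455i - 0.1818j + 0.0455k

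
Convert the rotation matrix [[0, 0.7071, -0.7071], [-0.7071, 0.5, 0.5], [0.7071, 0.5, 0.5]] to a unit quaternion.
0.7071 - 0.5j - 0.5k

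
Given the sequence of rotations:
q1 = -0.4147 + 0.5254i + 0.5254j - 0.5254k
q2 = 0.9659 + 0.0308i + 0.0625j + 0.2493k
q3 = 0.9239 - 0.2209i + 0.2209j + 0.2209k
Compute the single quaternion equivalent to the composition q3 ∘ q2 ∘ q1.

q2 · q1 = -0.3186 + 0.3309i + 0.6287j - 0.6275k
q3 · q2 · q1 = -0.2215 + 0.0986i + 0.445j - 0.8621k
-0.2215 + 0.0986i + 0.445j - 0.8621k


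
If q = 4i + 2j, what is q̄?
-4i - 2j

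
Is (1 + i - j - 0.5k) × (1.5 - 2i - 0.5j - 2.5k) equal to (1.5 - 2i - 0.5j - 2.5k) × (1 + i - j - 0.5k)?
No: pq = 1.75 + 1.75i + 1.5j - 5.75k ≠ 1.75 - 2.75i - 5.5j - 0.75k = qp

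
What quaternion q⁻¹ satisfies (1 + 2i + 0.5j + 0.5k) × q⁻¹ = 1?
0.1818 - 0.3636i - 0.0909j - 0.0909k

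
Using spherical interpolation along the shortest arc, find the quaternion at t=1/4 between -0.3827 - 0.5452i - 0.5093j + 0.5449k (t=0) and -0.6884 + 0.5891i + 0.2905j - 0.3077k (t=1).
-0.1037 - 0.643i - 0.5187j + 0.5539k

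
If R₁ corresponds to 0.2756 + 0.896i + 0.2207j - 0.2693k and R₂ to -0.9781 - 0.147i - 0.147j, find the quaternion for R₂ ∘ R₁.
-0.1054 - 0.8773i - 0.296j + 0.3627k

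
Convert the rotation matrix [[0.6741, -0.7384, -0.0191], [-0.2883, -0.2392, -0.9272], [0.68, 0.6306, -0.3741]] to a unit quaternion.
0.515 + 0.7562i - 0.3394j + 0.2185k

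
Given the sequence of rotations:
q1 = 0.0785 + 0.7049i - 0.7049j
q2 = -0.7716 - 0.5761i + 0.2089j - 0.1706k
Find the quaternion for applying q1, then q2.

q2 · q1 = 0.4928 - 0.7094i + 0.44j + 0.2454k
0.4928 - 0.7094i + 0.44j + 0.2454k


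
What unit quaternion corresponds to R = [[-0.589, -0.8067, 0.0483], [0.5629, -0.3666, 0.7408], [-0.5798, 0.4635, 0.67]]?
0.4226 - 0.164i + 0.3716j + 0.8102k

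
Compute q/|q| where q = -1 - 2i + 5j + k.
-0.1796 - 0.3592i + 0.898j + 0.1796k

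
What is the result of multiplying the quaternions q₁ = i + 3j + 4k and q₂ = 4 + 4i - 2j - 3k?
14 + 3i + 31j + 2k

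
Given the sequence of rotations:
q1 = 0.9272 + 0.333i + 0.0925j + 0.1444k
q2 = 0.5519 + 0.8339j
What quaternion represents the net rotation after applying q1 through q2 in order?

q2 · q1 = 0.4346 + 0.3042i + 0.8242j - 0.198k
0.4346 + 0.3042i + 0.8242j - 0.198k


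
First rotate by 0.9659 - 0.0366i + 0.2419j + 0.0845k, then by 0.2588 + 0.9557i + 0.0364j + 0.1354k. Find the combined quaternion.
0.2647 + 0.884i + 0.0121j + 0.3852k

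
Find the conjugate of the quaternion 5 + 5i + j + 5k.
5 - 5i - j - 5k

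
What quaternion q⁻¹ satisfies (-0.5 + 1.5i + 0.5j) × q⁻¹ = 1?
-0.1818 - 0.5455i - 0.1818j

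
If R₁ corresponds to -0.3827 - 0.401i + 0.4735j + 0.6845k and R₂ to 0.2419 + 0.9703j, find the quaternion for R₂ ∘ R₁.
-0.552 + 0.5672i - 0.2568j + 0.5547k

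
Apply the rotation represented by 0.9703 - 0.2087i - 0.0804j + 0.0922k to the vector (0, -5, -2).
(1.116, -5.26, 0.299)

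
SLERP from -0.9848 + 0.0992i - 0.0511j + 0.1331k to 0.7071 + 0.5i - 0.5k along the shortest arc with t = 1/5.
-0.974 - 0.028i - 0.0424j + 0.2209k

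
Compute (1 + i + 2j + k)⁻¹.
0.1429 - 0.1429i - 0.2857j - 0.1429k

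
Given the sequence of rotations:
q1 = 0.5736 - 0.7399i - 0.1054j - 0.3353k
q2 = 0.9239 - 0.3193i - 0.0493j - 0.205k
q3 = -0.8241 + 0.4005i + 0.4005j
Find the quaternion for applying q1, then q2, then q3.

q2 · q1 = 0.2198 - 0.8718i - 0.081j - 0.4302k
q3 · q2 · q1 = 0.2005 + 0.6342i + 0.3271j + 0.6712k
0.2005 + 0.6342i + 0.3271j + 0.6712k


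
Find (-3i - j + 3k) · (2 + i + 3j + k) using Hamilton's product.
3 - 16i + 4j - 2k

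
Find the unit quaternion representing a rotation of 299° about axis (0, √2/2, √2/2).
-0.8616 + 0.3589j + 0.3589k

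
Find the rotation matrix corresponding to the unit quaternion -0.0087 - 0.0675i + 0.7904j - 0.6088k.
[[-0.9907, -0.1173, 0.0684], [-0.0961, 0.2496, -0.9636], [0.0959, -0.9612, -0.2586]]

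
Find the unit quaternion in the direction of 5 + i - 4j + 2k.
0.7372 + 0.1474i - 0.5898j + 0.2949k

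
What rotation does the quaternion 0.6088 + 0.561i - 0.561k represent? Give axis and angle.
axis = (√2/2, 0, -√2/2), θ = 105°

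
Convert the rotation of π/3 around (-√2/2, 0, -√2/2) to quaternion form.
0.866 - 0.3536i - 0.3536k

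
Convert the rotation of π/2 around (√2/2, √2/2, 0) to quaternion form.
0.7071 + 0.5i + 0.5j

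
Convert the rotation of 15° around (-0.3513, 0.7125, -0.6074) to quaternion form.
0.9914 - 0.0459i + 0.093j - 0.0793k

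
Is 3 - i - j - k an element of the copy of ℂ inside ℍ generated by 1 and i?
No. The quaternion 3 - i - j - k has j-coefficient y = -1 and k-coefficient z = -1, not both zero, so it does not lie in the complex subalgebra spanned by 1 and i.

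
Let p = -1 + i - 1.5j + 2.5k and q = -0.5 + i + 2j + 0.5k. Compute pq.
1.25 - 7.25i + 0.75j + 1.75k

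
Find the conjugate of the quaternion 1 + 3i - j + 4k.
1 - 3i + j - 4k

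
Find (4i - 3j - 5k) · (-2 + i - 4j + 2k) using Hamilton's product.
-6 - 34i - 7j - 3k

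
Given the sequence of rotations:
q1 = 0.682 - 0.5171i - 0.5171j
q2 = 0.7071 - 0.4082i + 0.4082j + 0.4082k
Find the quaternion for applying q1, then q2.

q2 · q1 = 0.4822 - 0.433i - 0.2983j + 0.7006k
0.4822 - 0.433i - 0.2983j + 0.7006k


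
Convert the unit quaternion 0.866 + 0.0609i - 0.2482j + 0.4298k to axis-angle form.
axis = (0.1218, -0.4964, 0.8595), θ = π/3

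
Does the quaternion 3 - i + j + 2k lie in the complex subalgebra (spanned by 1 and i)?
No. The quaternion 3 - i + j + 2k has j-coefficient y = 1 and k-coefficient z = 2, not both zero, so it does not lie in the complex subalgebra spanned by 1 and i.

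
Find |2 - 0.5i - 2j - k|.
3.041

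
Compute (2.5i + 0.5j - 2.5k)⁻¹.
-0.1961i - 0.0392j + 0.1961k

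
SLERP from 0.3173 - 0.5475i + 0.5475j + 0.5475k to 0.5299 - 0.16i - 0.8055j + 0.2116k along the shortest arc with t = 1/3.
0.0129 - 0.3851i + 0.8495j + 0.3603k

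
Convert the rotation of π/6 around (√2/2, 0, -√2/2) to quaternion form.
0.9659 + 0.183i - 0.183k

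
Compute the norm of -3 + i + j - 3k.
√20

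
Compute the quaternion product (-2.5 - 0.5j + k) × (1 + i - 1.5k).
-1 - 1.75i + 0.5j + 5.25k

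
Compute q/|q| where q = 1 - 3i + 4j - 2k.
0.1826 - 0.5477i + 0.7303j - 0.3651k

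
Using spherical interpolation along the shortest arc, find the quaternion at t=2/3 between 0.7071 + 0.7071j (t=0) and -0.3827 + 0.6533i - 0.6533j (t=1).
0.5257 - 0.4594i + 0.716j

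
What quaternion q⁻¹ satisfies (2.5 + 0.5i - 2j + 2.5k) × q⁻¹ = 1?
0.1493 - 0.0299i + 0.1194j - 0.1493k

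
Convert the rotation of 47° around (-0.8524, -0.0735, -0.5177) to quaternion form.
0.9171 - 0.3399i - 0.0293j - 0.2064k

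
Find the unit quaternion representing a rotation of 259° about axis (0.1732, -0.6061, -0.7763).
-0.6361 + 0.1336i - 0.4677j - 0.599k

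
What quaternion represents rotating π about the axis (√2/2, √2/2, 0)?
0.7071i + 0.7071j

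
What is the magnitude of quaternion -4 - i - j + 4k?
√34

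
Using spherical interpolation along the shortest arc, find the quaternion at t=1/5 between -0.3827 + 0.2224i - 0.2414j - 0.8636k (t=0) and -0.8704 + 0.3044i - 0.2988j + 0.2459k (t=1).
-0.576 + 0.2808i - 0.2964j - 0.7082k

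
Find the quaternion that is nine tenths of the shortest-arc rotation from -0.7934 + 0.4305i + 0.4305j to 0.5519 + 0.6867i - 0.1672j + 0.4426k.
-0.6402 - 0.6005i + 0.2202j - 0.4254k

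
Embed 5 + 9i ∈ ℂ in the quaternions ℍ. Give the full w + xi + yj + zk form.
5 + 9i + 0j + 0k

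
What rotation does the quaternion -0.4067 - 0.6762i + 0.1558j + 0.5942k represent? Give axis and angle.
axis = (-0.7402, 0.1705, 0.6504), θ = 228°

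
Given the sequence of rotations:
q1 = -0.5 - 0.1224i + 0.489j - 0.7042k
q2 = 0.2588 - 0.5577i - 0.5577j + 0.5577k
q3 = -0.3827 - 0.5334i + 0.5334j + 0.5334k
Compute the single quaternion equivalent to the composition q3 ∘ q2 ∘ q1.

q2 · q1 = 0.4678 + 0.3672i - 0.0556j - 0.8021k
q3 · q2 · q1 = 0.4743 - 0.7882i + 0.0388j + 0.3903k
0.4743 - 0.7882i + 0.0388j + 0.3903k


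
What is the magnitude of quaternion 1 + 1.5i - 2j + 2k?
3.354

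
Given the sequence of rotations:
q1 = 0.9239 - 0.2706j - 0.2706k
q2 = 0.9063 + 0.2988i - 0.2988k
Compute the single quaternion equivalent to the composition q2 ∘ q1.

q2 · q1 = 0.7565 + 0.1952i - 0.1644j - 0.6022k
0.7565 + 0.1952i - 0.1644j - 0.6022k


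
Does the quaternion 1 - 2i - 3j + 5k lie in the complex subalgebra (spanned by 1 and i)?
No. The quaternion 1 - 2i - 3j + 5k has j-coefficient y = -3 and k-coefficient z = 5, not both zero, so it does not lie in the complex subalgebra spanned by 1 and i.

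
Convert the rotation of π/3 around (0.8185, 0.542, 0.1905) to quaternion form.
0.866 + 0.4093i + 0.271j + 0.0953k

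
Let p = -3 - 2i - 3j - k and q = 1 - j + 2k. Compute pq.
-4 - 9i + 4j - 5k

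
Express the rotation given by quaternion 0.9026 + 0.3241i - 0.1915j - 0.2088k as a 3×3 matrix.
[[0.8395, 0.2528, -0.481], [-0.5011, 0.7027, -0.5051], [0.2104, 0.665, 0.7166]]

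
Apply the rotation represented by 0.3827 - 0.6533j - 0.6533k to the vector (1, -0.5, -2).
(0.043, -2.28, -0.22)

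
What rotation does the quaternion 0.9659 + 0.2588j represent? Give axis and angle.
axis = (0, 1, 0), θ = π/6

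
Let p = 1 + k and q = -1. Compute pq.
-1 - k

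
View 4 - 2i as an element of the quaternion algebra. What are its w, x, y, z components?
4 - 2i + 0j + 0k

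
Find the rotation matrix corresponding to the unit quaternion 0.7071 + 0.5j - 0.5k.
[[0, 0.7071, 0.7071], [-0.7071, 0.5, -0.5], [-0.7071, -0.5, 0.5]]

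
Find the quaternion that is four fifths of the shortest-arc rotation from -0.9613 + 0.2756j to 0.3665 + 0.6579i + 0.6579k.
-0.569 - 0.5793i + 0.0706j - 0.5793k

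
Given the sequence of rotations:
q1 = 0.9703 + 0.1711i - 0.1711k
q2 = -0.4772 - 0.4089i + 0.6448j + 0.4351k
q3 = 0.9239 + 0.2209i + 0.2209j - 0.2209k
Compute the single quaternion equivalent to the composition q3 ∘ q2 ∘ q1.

q2 · q1 = -0.3186 - 0.5887i + 0.6301j + 0.3935k
q3 · q2 · q1 = -0.2166 - 0.3882i + 0.5549j + 0.7032k
-0.2166 - 0.3882i + 0.5549j + 0.7032k


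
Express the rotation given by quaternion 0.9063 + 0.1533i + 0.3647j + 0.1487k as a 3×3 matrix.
[[0.6898, -0.1577, 0.7066], [0.3814, 0.9088, -0.1694], [-0.6155, 0.3863, 0.687]]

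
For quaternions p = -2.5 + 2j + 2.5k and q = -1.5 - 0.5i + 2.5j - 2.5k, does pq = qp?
No: pq = 5 - 10i - 10.5j + 3.5k ≠ 5 + 12.5i - 8j + 1.5k = qp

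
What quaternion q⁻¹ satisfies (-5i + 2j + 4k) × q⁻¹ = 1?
0.1111i - 0.0444j - 0.0889k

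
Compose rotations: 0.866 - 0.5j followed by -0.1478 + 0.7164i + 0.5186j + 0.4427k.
0.1313 + 0.8418i + 0.523j + 0.0252k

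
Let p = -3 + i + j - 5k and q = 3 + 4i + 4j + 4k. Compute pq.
3 + 15i - 33j - 27k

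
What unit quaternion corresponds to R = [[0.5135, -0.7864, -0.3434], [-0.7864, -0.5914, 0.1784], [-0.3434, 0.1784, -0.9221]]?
0.8699i - 0.452j - 0.1974k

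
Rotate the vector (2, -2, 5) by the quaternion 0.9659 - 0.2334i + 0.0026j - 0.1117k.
(1.807, 0.085, 5.452)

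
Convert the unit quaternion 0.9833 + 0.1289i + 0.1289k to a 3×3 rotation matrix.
[[0.9668, -0.2535, 0.0332], [0.2535, 0.9335, -0.2535], [0.0332, 0.2535, 0.9668]]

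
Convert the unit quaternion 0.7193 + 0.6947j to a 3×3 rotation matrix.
[[0.0348, 0, 0.9994], [0, 1, 0], [-0.9994, 0, 0.0348]]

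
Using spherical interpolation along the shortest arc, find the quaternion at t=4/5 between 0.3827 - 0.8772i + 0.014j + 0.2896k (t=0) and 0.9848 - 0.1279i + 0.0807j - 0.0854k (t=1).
0.9432 - 0.3241i + 0.0731j - 0.0032k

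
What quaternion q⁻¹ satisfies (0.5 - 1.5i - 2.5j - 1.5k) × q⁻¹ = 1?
0.0455 + 0.1364i + 0.2273j + 0.1364k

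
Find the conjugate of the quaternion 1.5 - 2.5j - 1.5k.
1.5 + 2.5j + 1.5k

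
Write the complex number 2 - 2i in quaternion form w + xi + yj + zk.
2 - 2i + 0j + 0k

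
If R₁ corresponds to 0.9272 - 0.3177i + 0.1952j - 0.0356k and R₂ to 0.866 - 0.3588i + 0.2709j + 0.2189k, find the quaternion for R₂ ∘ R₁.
0.6439 - 0.6602i + 0.3379j + 0.1882k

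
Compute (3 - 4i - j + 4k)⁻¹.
0.0714 + 0.0952i + 0.0238j - 0.0952k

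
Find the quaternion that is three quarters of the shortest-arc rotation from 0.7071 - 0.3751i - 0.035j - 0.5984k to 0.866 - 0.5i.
0.8587 - 0.4869i - 0.0093j - 0.1598k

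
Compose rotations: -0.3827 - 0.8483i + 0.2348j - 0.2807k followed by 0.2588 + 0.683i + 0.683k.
0.6721 - 0.6413i - 0.3269j - 0.1737k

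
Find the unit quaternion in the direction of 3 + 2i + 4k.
0.5571 + 0.3714i + 0.7428k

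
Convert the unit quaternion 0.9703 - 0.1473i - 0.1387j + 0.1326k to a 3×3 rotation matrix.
[[0.9264, -0.2165, -0.3082], [0.2982, 0.9214, 0.2491], [0.2301, -0.3226, 0.9181]]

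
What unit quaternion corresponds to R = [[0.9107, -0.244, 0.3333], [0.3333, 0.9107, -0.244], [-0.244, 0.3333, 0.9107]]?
0.9659 + 0.1494i + 0.1494j + 0.1494k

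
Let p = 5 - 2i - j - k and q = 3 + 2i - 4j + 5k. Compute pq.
20 - 5i - 15j + 32k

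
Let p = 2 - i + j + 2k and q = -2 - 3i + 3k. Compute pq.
-13 - i - 5j + 5k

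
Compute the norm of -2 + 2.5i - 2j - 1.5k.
4.062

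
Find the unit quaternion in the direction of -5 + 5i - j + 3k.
-0.6455 + 0.6455i - 0.1291j + 0.3873k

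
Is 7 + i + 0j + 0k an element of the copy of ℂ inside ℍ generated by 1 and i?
Yes. The quaternion 7 + i has j- and k-coefficients y = z = 0, so it lies in the complex subalgebra spanned by 1 and i.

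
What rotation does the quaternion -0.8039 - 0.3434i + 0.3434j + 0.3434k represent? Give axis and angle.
axis = (-√3/3, √3/3, √3/3), θ = 287°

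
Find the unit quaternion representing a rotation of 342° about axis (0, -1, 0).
-0.9877 - 0.1564j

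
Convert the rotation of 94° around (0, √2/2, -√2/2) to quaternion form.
0.682 + 0.5171j - 0.5171k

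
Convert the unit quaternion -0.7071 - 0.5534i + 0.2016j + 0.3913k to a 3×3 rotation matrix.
[[0.6125, 0.3302, -0.7182], [-0.7765, 0.0813, -0.6248], [-0.148, 0.9404, 0.3062]]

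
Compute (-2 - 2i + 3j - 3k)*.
-2 + 2i - 3j + 3k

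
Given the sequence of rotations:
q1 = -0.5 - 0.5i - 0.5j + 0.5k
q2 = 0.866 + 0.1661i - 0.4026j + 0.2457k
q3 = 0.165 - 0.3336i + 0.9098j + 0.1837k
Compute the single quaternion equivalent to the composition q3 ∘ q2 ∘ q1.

q2 · q1 = -0.6741 - 0.5945i - 0.4376j + 0.0258k
q3 · q2 · q1 = 0.0838 + 0.2306i - 0.7861j + 0.5673k
0.0838 + 0.2306i - 0.7861j + 0.5673k


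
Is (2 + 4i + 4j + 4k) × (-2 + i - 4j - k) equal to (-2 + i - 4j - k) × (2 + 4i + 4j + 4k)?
No: pq = 12 + 6i - 8j - 30k ≠ 12 - 18i - 24j + 10k = qp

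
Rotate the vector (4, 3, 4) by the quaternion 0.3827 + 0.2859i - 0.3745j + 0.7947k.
(-3.971, -2.959, 4.059)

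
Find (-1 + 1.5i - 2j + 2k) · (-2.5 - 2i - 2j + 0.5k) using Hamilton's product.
0.5 + 1.25i + 2.25j - 12.5k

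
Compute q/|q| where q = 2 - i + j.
0.8165 - 0.4082i + 0.4082j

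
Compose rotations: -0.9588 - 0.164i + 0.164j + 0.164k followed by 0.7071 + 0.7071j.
-0.7939 - 0.562j + 0.2319k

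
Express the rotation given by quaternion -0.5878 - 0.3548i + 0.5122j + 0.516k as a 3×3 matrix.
[[-0.0572, 0.2432, -0.9683], [-0.9701, 0.2157, 0.1115], [0.236, 0.9457, 0.2235]]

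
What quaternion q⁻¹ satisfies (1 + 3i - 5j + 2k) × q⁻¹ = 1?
0.0256 - 0.0769i + 0.1282j - 0.0513k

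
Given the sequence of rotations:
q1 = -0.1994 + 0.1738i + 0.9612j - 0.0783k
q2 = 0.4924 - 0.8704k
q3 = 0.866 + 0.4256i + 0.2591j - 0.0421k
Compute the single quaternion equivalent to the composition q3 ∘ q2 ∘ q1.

q2 · q1 = -0.1663 + 0.9222i + 0.322j + 0.135k
q3 · q2 · q1 = -0.6143 + 0.7764i + 0.1395j + 0.022k
-0.6143 + 0.7764i + 0.1395j + 0.022k


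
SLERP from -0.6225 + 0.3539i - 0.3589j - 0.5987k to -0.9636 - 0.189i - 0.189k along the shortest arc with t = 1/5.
-0.7402 + 0.254i - 0.301j - 0.5449k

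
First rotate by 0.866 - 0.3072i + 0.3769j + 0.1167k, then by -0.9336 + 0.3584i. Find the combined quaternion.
-0.6984 + 0.5972i - 0.3937j + 0.0261k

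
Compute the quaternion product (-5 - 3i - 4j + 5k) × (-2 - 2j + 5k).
-23 - 4i + 33j - 29k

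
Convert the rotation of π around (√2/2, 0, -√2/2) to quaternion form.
0.7071i - 0.7071k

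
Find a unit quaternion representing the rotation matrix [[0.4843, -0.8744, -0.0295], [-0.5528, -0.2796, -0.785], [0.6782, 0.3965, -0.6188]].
0.3827 + 0.7718i - 0.4623j + 0.2101k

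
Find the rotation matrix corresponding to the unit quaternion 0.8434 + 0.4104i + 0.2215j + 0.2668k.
[[0.7595, -0.2682, 0.5926], [0.6318, 0.5208, -0.5741], [-0.1546, 0.8105, 0.565]]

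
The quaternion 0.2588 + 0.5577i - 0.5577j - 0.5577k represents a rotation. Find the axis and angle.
axis = (√3/3, -√3/3, -√3/3), θ = 5π/6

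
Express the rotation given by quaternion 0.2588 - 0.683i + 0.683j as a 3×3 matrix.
[[0.067, -0.933, 0.3535], [-0.933, 0.067, 0.3535], [-0.3535, -0.3535, -0.866]]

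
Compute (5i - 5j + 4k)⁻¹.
-0.0758i + 0.0758j - 0.0606k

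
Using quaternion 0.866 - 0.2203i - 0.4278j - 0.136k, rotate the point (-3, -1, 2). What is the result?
(-3.577, 0.271, -1.064)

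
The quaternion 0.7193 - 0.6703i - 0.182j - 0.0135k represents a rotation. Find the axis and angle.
axis = (-0.9649, -0.262, -0.0194), θ = 88°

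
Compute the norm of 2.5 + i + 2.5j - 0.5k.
3.708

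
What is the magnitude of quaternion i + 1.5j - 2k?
2.693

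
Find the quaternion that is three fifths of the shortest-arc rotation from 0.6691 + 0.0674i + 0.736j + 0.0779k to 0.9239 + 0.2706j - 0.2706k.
0.8646 + 0.0286i + 0.4826j - 0.1369k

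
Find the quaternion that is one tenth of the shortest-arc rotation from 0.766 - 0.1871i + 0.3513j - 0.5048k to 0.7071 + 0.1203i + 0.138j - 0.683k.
0.7662 - 0.157i + 0.3322j - 0.5273k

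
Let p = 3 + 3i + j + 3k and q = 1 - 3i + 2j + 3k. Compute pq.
1 - 9i - 11j + 21k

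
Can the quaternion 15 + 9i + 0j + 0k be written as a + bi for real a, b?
Yes. The quaternion 15 + 9i has j- and k-coefficients y = z = 0, so it lies in the complex subalgebra spanned by 1 and i.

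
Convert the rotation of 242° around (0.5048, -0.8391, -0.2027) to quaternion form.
-0.515 + 0.4327i - 0.7192j - 0.1737k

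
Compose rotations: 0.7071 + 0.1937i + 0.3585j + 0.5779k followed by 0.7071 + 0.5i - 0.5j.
0.5824 + 0.2016i - 0.389j + 0.6847k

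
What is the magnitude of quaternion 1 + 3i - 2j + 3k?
√23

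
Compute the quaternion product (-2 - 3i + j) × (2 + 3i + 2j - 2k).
3 - 14i - 8j - 5k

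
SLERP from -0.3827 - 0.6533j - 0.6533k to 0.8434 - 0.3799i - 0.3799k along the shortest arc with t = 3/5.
-0.8775 + 0.2979i - 0.3691j - 0.0712k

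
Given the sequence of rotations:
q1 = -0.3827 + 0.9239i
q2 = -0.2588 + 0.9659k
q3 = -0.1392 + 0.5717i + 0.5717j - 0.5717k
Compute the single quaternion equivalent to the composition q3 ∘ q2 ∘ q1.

q2 · q1 = 0.099 - 0.2391i + 0.8924j - 0.3696k
q3 · q2 · q1 = -0.5986 + 0.3888i + 0.2804j + 0.6417k
-0.5986 + 0.3888i + 0.2804j + 0.6417k


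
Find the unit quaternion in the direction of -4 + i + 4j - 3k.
-0.6172 + 0.1543i + 0.6172j - 0.4629k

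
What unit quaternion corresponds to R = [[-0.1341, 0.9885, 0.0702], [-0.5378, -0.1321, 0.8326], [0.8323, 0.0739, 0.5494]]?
0.5664 - 0.3349i - 0.3364j - 0.6737k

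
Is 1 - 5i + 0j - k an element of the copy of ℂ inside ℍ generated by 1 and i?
No. The quaternion 1 - 5i - k has j-coefficient y = 0 and k-coefficient z = -1, not both zero, so it does not lie in the complex subalgebra spanned by 1 and i.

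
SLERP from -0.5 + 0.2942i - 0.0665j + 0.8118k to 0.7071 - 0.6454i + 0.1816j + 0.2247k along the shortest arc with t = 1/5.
-0.6181 + 0.4219i - 0.1044j + 0.6551k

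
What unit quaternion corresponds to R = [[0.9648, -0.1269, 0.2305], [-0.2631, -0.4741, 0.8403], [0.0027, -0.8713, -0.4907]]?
-0.5 + 0.8558i - 0.1139j + 0.0681k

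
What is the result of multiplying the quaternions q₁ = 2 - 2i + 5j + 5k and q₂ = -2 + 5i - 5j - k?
36 + 34i + 3j - 27k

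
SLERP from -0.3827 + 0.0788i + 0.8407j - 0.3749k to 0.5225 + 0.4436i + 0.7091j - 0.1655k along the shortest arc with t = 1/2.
0.0809 + 0.3023i + 0.8968j - 0.3127k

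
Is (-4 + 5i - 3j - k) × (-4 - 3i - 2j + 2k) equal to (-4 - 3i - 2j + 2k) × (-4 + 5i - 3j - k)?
No: pq = 27 - 16i + 13j - 23k ≠ 27 + 27j + 15k = qp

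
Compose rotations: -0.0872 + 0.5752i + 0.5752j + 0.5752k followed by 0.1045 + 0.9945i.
-0.5811 - 0.0266i - 0.5119j + 0.6321k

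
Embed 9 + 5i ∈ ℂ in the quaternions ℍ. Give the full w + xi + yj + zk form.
9 + 5i + 0j + 0k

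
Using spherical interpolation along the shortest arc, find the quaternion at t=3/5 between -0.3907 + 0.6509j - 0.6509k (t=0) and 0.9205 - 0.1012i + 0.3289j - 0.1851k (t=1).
-0.9632 + 0.081i + 0.1142j - 0.2293k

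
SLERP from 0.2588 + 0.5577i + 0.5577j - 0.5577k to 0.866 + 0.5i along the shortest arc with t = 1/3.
0.5336 + 0.6109i + 0.4136j - 0.4136k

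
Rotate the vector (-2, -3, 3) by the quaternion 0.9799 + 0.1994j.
(-0.669, -3, 3.543)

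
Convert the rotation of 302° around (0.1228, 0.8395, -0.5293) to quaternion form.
-0.8746 + 0.0595i + 0.407j - 0.2566k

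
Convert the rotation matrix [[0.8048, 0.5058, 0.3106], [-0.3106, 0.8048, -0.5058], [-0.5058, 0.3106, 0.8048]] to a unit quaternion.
0.9239 + 0.2209i + 0.2209j - 0.2209k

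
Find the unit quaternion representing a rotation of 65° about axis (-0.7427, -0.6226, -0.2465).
0.8434 - 0.3991i - 0.3345j - 0.1324k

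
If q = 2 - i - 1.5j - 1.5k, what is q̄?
2 + i + 1.5j + 1.5k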